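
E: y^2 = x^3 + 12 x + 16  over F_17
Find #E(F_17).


For each x in F_17, count y with y^2 = x^3 + 12 x + 16 mod 17:
  x = 0: RHS = 16, y in [4, 13]  -> 2 point(s)
  x = 4: RHS = 9, y in [3, 14]  -> 2 point(s)
  x = 6: RHS = 15, y in [7, 10]  -> 2 point(s)
  x = 7: RHS = 1, y in [1, 16]  -> 2 point(s)
  x = 11: RHS = 0, y in [0]  -> 1 point(s)
  x = 12: RHS = 1, y in [1, 16]  -> 2 point(s)
  x = 14: RHS = 4, y in [2, 15]  -> 2 point(s)
  x = 15: RHS = 1, y in [1, 16]  -> 2 point(s)
Affine points: 15. Add the point at infinity: total = 16.

#E(F_17) = 16


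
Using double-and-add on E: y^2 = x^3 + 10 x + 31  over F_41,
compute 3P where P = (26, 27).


k = 3 = 11_2 (binary, LSB first: 11)
Double-and-add from P = (26, 27):
  bit 0 = 1: acc = O + (26, 27) = (26, 27)
  bit 1 = 1: acc = (26, 27) + (26, 14) = O

3P = O


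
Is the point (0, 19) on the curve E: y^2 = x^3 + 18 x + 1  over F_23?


Check whether y^2 = x^3 + 18 x + 1 (mod 23) for (x, y) = (0, 19).
LHS: y^2 = 19^2 mod 23 = 16
RHS: x^3 + 18 x + 1 = 0^3 + 18*0 + 1 mod 23 = 1
LHS != RHS

No, not on the curve


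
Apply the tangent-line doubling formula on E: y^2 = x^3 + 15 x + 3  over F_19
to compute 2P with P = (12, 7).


Doubling: s = (3 x1^2 + a) / (2 y1)
s = (3*12^2 + 15) / (2*7) mod 19 = 17
x3 = s^2 - 2 x1 mod 19 = 17^2 - 2*12 = 18
y3 = s (x1 - x3) - y1 mod 19 = 17 * (12 - 18) - 7 = 5

2P = (18, 5)


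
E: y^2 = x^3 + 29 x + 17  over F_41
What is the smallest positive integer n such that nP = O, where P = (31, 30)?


Compute successive multiples of P until we hit O:
  1P = (31, 30)
  2P = (25, 7)
  3P = (35, 23)
  4P = (37, 1)
  5P = (18, 37)
  6P = (10, 6)
  7P = (8, 8)
  8P = (4, 19)
  ... (continuing to 42P)
  42P = O

ord(P) = 42


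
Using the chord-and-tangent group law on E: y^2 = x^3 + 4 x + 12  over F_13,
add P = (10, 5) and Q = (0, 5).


P != Q, so use the chord formula.
s = (y2 - y1) / (x2 - x1) = (0) / (3) mod 13 = 0
x3 = s^2 - x1 - x2 mod 13 = 0^2 - 10 - 0 = 3
y3 = s (x1 - x3) - y1 mod 13 = 0 * (10 - 3) - 5 = 8

P + Q = (3, 8)


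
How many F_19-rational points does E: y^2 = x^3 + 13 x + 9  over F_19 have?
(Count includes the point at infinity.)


For each x in F_19, count y with y^2 = x^3 + 13 x + 9 mod 19:
  x = 0: RHS = 9, y in [3, 16]  -> 2 point(s)
  x = 1: RHS = 4, y in [2, 17]  -> 2 point(s)
  x = 2: RHS = 5, y in [9, 10]  -> 2 point(s)
  x = 4: RHS = 11, y in [7, 12]  -> 2 point(s)
  x = 5: RHS = 9, y in [3, 16]  -> 2 point(s)
  x = 7: RHS = 6, y in [5, 14]  -> 2 point(s)
  x = 8: RHS = 17, y in [6, 13]  -> 2 point(s)
  x = 9: RHS = 0, y in [0]  -> 1 point(s)
  x = 11: RHS = 1, y in [1, 18]  -> 2 point(s)
  x = 13: RHS = 0, y in [0]  -> 1 point(s)
  x = 14: RHS = 9, y in [3, 16]  -> 2 point(s)
  x = 15: RHS = 7, y in [8, 11]  -> 2 point(s)
  x = 16: RHS = 0, y in [0]  -> 1 point(s)
Affine points: 23. Add the point at infinity: total = 24.

#E(F_19) = 24


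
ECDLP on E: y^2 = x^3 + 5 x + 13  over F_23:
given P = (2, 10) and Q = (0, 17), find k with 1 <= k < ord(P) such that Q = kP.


Enumerate multiples of P until we hit Q = (0, 17):
  1P = (2, 10)
  2P = (0, 17)
Match found at i = 2.

k = 2


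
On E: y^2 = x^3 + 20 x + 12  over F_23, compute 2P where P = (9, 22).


k = 2 = 10_2 (binary, LSB first: 01)
Double-and-add from P = (9, 22):
  bit 0 = 0: acc unchanged = O
  bit 1 = 1: acc = O + (7, 14) = (7, 14)

2P = (7, 14)


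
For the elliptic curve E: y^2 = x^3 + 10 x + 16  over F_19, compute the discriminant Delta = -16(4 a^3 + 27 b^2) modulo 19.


4 a^3 + 27 b^2 = 4*10^3 + 27*16^2 = 4000 + 6912 = 10912
Delta = -16 * (10912) = -174592
Delta mod 19 = 18

Delta = 18 (mod 19)


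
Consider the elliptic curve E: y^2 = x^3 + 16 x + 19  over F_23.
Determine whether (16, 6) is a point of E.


Check whether y^2 = x^3 + 16 x + 19 (mod 23) for (x, y) = (16, 6).
LHS: y^2 = 6^2 mod 23 = 13
RHS: x^3 + 16 x + 19 = 16^3 + 16*16 + 19 mod 23 = 1
LHS != RHS

No, not on the curve


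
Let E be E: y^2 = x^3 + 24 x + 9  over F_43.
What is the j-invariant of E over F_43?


Delta = -16(4 a^3 + 27 b^2) mod 43 = 42
-1728 * (4 a)^3 = -1728 * (4*24)^3 mod 43 = 41
j = 41 * 42^(-1) mod 43 = 2

j = 2 (mod 43)


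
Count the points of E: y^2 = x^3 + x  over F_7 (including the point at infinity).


For each x in F_7, count y with y^2 = x^3 + 1 x + 0 mod 7:
  x = 0: RHS = 0, y in [0]  -> 1 point(s)
  x = 1: RHS = 2, y in [3, 4]  -> 2 point(s)
  x = 3: RHS = 2, y in [3, 4]  -> 2 point(s)
  x = 5: RHS = 4, y in [2, 5]  -> 2 point(s)
Affine points: 7. Add the point at infinity: total = 8.

#E(F_7) = 8


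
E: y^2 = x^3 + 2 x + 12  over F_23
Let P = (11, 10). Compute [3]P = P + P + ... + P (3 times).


k = 3 = 11_2 (binary, LSB first: 11)
Double-and-add from P = (11, 10):
  bit 0 = 1: acc = O + (11, 10) = (11, 10)
  bit 1 = 1: acc = (11, 10) + (2, 22) = (22, 20)

3P = (22, 20)


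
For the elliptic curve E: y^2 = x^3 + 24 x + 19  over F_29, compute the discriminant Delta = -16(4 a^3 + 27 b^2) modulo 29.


4 a^3 + 27 b^2 = 4*24^3 + 27*19^2 = 55296 + 9747 = 65043
Delta = -16 * (65043) = -1040688
Delta mod 29 = 6

Delta = 6 (mod 29)


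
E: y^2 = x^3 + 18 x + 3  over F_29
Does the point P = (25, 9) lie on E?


Check whether y^2 = x^3 + 18 x + 3 (mod 29) for (x, y) = (25, 9).
LHS: y^2 = 9^2 mod 29 = 23
RHS: x^3 + 18 x + 3 = 25^3 + 18*25 + 3 mod 29 = 12
LHS != RHS

No, not on the curve


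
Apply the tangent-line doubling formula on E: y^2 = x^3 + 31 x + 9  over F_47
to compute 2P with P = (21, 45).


Doubling: s = (3 x1^2 + a) / (2 y1)
s = (3*21^2 + 31) / (2*45) mod 47 = 14
x3 = s^2 - 2 x1 mod 47 = 14^2 - 2*21 = 13
y3 = s (x1 - x3) - y1 mod 47 = 14 * (21 - 13) - 45 = 20

2P = (13, 20)


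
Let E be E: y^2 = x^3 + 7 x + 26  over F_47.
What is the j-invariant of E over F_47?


Delta = -16(4 a^3 + 27 b^2) mod 47 = 23
-1728 * (4 a)^3 = -1728 * (4*7)^3 mod 47 = 33
j = 33 * 23^(-1) mod 47 = 28

j = 28 (mod 47)


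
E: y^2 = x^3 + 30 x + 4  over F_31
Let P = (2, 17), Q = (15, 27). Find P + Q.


P != Q, so use the chord formula.
s = (y2 - y1) / (x2 - x1) = (10) / (13) mod 31 = 27
x3 = s^2 - x1 - x2 mod 31 = 27^2 - 2 - 15 = 30
y3 = s (x1 - x3) - y1 mod 31 = 27 * (2 - 30) - 17 = 2

P + Q = (30, 2)


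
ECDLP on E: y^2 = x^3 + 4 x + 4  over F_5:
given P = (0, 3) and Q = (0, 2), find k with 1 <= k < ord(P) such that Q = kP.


Enumerate multiples of P until we hit Q = (0, 2):
  1P = (0, 3)
  2P = (1, 3)
  3P = (4, 2)
  4P = (2, 0)
  5P = (4, 3)
  6P = (1, 2)
  7P = (0, 2)
Match found at i = 7.

k = 7


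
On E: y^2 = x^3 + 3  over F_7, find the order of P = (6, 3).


Compute successive multiples of P until we hit O:
  1P = (6, 3)
  2P = (4, 5)
  3P = (5, 3)
  4P = (3, 4)
  5P = (2, 5)
  6P = (1, 5)
  7P = (1, 2)
  8P = (2, 2)
  ... (continuing to 13P)
  13P = O

ord(P) = 13


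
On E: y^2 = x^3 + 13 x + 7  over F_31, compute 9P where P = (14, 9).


k = 9 = 1001_2 (binary, LSB first: 1001)
Double-and-add from P = (14, 9):
  bit 0 = 1: acc = O + (14, 9) = (14, 9)
  bit 1 = 0: acc unchanged = (14, 9)
  bit 2 = 0: acc unchanged = (14, 9)
  bit 3 = 1: acc = (14, 9) + (19, 18) = (0, 10)

9P = (0, 10)


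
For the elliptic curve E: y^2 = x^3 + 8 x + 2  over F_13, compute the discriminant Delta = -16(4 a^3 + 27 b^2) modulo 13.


4 a^3 + 27 b^2 = 4*8^3 + 27*2^2 = 2048 + 108 = 2156
Delta = -16 * (2156) = -34496
Delta mod 13 = 6

Delta = 6 (mod 13)


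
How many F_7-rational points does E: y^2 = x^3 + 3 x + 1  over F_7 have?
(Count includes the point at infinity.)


For each x in F_7, count y with y^2 = x^3 + 3 x + 1 mod 7:
  x = 0: RHS = 1, y in [1, 6]  -> 2 point(s)
  x = 2: RHS = 1, y in [1, 6]  -> 2 point(s)
  x = 3: RHS = 2, y in [3, 4]  -> 2 point(s)
  x = 4: RHS = 0, y in [0]  -> 1 point(s)
  x = 5: RHS = 1, y in [1, 6]  -> 2 point(s)
  x = 6: RHS = 4, y in [2, 5]  -> 2 point(s)
Affine points: 11. Add the point at infinity: total = 12.

#E(F_7) = 12


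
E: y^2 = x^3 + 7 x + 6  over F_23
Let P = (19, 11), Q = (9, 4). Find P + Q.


P != Q, so use the chord formula.
s = (y2 - y1) / (x2 - x1) = (16) / (13) mod 23 = 3
x3 = s^2 - x1 - x2 mod 23 = 3^2 - 19 - 9 = 4
y3 = s (x1 - x3) - y1 mod 23 = 3 * (19 - 4) - 11 = 11

P + Q = (4, 11)


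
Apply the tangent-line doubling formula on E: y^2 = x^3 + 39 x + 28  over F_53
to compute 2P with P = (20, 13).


Doubling: s = (3 x1^2 + a) / (2 y1)
s = (3*20^2 + 39) / (2*13) mod 53 = 13
x3 = s^2 - 2 x1 mod 53 = 13^2 - 2*20 = 23
y3 = s (x1 - x3) - y1 mod 53 = 13 * (20 - 23) - 13 = 1

2P = (23, 1)


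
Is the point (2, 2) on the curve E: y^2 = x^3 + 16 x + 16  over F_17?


Check whether y^2 = x^3 + 16 x + 16 (mod 17) for (x, y) = (2, 2).
LHS: y^2 = 2^2 mod 17 = 4
RHS: x^3 + 16 x + 16 = 2^3 + 16*2 + 16 mod 17 = 5
LHS != RHS

No, not on the curve


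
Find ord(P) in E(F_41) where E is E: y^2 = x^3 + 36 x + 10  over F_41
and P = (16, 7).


Compute successive multiples of P until we hit O:
  1P = (16, 7)
  2P = (17, 0)
  3P = (16, 34)
  4P = O

ord(P) = 4


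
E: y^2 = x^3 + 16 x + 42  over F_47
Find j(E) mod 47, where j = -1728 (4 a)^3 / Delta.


Delta = -16(4 a^3 + 27 b^2) mod 47 = 32
-1728 * (4 a)^3 = -1728 * (4*16)^3 mod 47 = 40
j = 40 * 32^(-1) mod 47 = 13

j = 13 (mod 47)


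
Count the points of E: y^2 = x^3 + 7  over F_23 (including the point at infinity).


For each x in F_23, count y with y^2 = x^3 + 0 x + 7 mod 23:
  x = 1: RHS = 8, y in [10, 13]  -> 2 point(s)
  x = 4: RHS = 2, y in [5, 18]  -> 2 point(s)
  x = 6: RHS = 16, y in [4, 19]  -> 2 point(s)
  x = 8: RHS = 13, y in [6, 17]  -> 2 point(s)
  x = 9: RHS = 0, y in [0]  -> 1 point(s)
  x = 10: RHS = 18, y in [8, 15]  -> 2 point(s)
  x = 11: RHS = 4, y in [2, 21]  -> 2 point(s)
  x = 15: RHS = 1, y in [1, 22]  -> 2 point(s)
  x = 16: RHS = 9, y in [3, 20]  -> 2 point(s)
  x = 19: RHS = 12, y in [9, 14]  -> 2 point(s)
  x = 20: RHS = 3, y in [7, 16]  -> 2 point(s)
  x = 22: RHS = 6, y in [11, 12]  -> 2 point(s)
Affine points: 23. Add the point at infinity: total = 24.

#E(F_23) = 24


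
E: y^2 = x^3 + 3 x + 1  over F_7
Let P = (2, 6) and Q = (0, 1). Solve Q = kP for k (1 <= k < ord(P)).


Enumerate multiples of P until we hit Q = (0, 1):
  1P = (2, 6)
  2P = (5, 6)
  3P = (0, 1)
Match found at i = 3.

k = 3


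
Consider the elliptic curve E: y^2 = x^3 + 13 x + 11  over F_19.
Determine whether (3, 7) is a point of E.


Check whether y^2 = x^3 + 13 x + 11 (mod 19) for (x, y) = (3, 7).
LHS: y^2 = 7^2 mod 19 = 11
RHS: x^3 + 13 x + 11 = 3^3 + 13*3 + 11 mod 19 = 1
LHS != RHS

No, not on the curve


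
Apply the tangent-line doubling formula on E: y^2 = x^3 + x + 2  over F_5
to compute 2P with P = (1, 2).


Doubling: s = (3 x1^2 + a) / (2 y1)
s = (3*1^2 + 1) / (2*2) mod 5 = 1
x3 = s^2 - 2 x1 mod 5 = 1^2 - 2*1 = 4
y3 = s (x1 - x3) - y1 mod 5 = 1 * (1 - 4) - 2 = 0

2P = (4, 0)


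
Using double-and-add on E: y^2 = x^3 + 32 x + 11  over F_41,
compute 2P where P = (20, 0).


k = 2 = 10_2 (binary, LSB first: 01)
Double-and-add from P = (20, 0):
  bit 0 = 0: acc unchanged = O
  bit 1 = 1: acc = O + O = O

2P = O


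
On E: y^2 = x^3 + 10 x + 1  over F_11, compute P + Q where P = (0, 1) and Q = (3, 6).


P != Q, so use the chord formula.
s = (y2 - y1) / (x2 - x1) = (5) / (3) mod 11 = 9
x3 = s^2 - x1 - x2 mod 11 = 9^2 - 0 - 3 = 1
y3 = s (x1 - x3) - y1 mod 11 = 9 * (0 - 1) - 1 = 1

P + Q = (1, 1)


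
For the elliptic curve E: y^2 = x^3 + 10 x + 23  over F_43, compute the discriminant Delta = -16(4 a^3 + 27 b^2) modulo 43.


4 a^3 + 27 b^2 = 4*10^3 + 27*23^2 = 4000 + 14283 = 18283
Delta = -16 * (18283) = -292528
Delta mod 43 = 1

Delta = 1 (mod 43)


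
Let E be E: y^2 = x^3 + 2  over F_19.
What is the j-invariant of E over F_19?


Delta = -16(4 a^3 + 27 b^2) mod 19 = 1
-1728 * (4 a)^3 = -1728 * (4*0)^3 mod 19 = 0
j = 0 * 1^(-1) mod 19 = 0

j = 0 (mod 19)


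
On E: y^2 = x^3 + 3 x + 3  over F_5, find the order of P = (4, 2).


Compute successive multiples of P until we hit O:
  1P = (4, 2)
  2P = (3, 2)
  3P = (3, 3)
  4P = (4, 3)
  5P = O

ord(P) = 5


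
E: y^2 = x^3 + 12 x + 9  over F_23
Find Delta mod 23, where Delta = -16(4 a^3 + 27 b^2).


4 a^3 + 27 b^2 = 4*12^3 + 27*9^2 = 6912 + 2187 = 9099
Delta = -16 * (9099) = -145584
Delta mod 23 = 6

Delta = 6 (mod 23)


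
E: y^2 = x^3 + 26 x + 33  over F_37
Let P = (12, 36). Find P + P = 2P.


Doubling: s = (3 x1^2 + a) / (2 y1)
s = (3*12^2 + 26) / (2*36) mod 37 = 30
x3 = s^2 - 2 x1 mod 37 = 30^2 - 2*12 = 25
y3 = s (x1 - x3) - y1 mod 37 = 30 * (12 - 25) - 36 = 18

2P = (25, 18)


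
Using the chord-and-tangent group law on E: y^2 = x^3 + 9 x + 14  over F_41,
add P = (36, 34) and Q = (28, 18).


P != Q, so use the chord formula.
s = (y2 - y1) / (x2 - x1) = (25) / (33) mod 41 = 2
x3 = s^2 - x1 - x2 mod 41 = 2^2 - 36 - 28 = 22
y3 = s (x1 - x3) - y1 mod 41 = 2 * (36 - 22) - 34 = 35

P + Q = (22, 35)


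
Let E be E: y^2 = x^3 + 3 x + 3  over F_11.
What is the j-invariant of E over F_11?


Delta = -16(4 a^3 + 27 b^2) mod 11 = 5
-1728 * (4 a)^3 = -1728 * (4*3)^3 mod 11 = 10
j = 10 * 5^(-1) mod 11 = 2

j = 2 (mod 11)


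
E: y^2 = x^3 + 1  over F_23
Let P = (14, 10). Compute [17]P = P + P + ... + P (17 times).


k = 17 = 10001_2 (binary, LSB first: 10001)
Double-and-add from P = (14, 10):
  bit 0 = 1: acc = O + (14, 10) = (14, 10)
  bit 1 = 0: acc unchanged = (14, 10)
  bit 2 = 0: acc unchanged = (14, 10)
  bit 3 = 0: acc unchanged = (14, 10)
  bit 4 = 1: acc = (14, 10) + (0, 22) = (21, 19)

17P = (21, 19)


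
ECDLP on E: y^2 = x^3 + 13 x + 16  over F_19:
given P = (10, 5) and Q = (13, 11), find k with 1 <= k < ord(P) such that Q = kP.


Enumerate multiples of P until we hit Q = (13, 11):
  1P = (10, 5)
  2P = (0, 4)
  3P = (13, 8)
  4P = (16, 8)
  5P = (17, 1)
  6P = (9, 8)
  7P = (9, 11)
  8P = (17, 18)
  9P = (16, 11)
  10P = (13, 11)
Match found at i = 10.

k = 10


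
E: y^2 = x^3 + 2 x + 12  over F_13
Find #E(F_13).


For each x in F_13, count y with y^2 = x^3 + 2 x + 12 mod 13:
  x = 0: RHS = 12, y in [5, 8]  -> 2 point(s)
  x = 5: RHS = 4, y in [2, 11]  -> 2 point(s)
  x = 11: RHS = 0, y in [0]  -> 1 point(s)
  x = 12: RHS = 9, y in [3, 10]  -> 2 point(s)
Affine points: 7. Add the point at infinity: total = 8.

#E(F_13) = 8


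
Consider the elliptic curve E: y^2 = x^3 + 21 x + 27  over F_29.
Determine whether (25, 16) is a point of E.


Check whether y^2 = x^3 + 21 x + 27 (mod 29) for (x, y) = (25, 16).
LHS: y^2 = 16^2 mod 29 = 24
RHS: x^3 + 21 x + 27 = 25^3 + 21*25 + 27 mod 29 = 24
LHS = RHS

Yes, on the curve


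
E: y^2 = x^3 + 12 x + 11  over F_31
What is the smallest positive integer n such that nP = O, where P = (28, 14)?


Compute successive multiples of P until we hit O:
  1P = (28, 14)
  2P = (20, 6)
  3P = (15, 30)
  4P = (24, 24)
  5P = (24, 7)
  6P = (15, 1)
  7P = (20, 25)
  8P = (28, 17)
  ... (continuing to 9P)
  9P = O

ord(P) = 9


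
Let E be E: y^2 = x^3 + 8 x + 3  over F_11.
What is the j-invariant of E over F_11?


Delta = -16(4 a^3 + 27 b^2) mod 11 = 7
-1728 * (4 a)^3 = -1728 * (4*8)^3 mod 11 = 1
j = 1 * 7^(-1) mod 11 = 8

j = 8 (mod 11)


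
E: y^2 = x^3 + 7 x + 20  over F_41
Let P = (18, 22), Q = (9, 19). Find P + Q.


P != Q, so use the chord formula.
s = (y2 - y1) / (x2 - x1) = (38) / (32) mod 41 = 14
x3 = s^2 - x1 - x2 mod 41 = 14^2 - 18 - 9 = 5
y3 = s (x1 - x3) - y1 mod 41 = 14 * (18 - 5) - 22 = 37

P + Q = (5, 37)


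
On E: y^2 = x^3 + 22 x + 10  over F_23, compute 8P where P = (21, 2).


k = 8 = 1000_2 (binary, LSB first: 0001)
Double-and-add from P = (21, 2):
  bit 0 = 0: acc unchanged = O
  bit 1 = 0: acc unchanged = O
  bit 2 = 0: acc unchanged = O
  bit 3 = 1: acc = O + (12, 1) = (12, 1)

8P = (12, 1)


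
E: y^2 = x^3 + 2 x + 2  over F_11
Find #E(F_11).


For each x in F_11, count y with y^2 = x^3 + 2 x + 2 mod 11:
  x = 1: RHS = 5, y in [4, 7]  -> 2 point(s)
  x = 2: RHS = 3, y in [5, 6]  -> 2 point(s)
  x = 5: RHS = 5, y in [4, 7]  -> 2 point(s)
  x = 9: RHS = 1, y in [1, 10]  -> 2 point(s)
Affine points: 8. Add the point at infinity: total = 9.

#E(F_11) = 9


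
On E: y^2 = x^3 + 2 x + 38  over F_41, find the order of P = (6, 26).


Compute successive multiples of P until we hit O:
  1P = (6, 26)
  2P = (6, 15)
  3P = O

ord(P) = 3


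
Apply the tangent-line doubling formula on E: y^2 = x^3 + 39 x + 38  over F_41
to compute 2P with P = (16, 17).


Doubling: s = (3 x1^2 + a) / (2 y1)
s = (3*16^2 + 39) / (2*17) mod 41 = 37
x3 = s^2 - 2 x1 mod 41 = 37^2 - 2*16 = 25
y3 = s (x1 - x3) - y1 mod 41 = 37 * (16 - 25) - 17 = 19

2P = (25, 19)


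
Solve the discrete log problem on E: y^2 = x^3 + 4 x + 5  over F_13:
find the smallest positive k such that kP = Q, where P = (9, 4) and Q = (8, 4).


Enumerate multiples of P until we hit Q = (8, 4):
  1P = (9, 4)
  2P = (8, 9)
  3P = (8, 4)
Match found at i = 3.

k = 3


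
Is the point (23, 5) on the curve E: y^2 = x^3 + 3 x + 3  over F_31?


Check whether y^2 = x^3 + 3 x + 3 (mod 31) for (x, y) = (23, 5).
LHS: y^2 = 5^2 mod 31 = 25
RHS: x^3 + 3 x + 3 = 23^3 + 3*23 + 3 mod 31 = 25
LHS = RHS

Yes, on the curve


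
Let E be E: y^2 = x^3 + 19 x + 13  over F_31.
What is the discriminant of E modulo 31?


4 a^3 + 27 b^2 = 4*19^3 + 27*13^2 = 27436 + 4563 = 31999
Delta = -16 * (31999) = -511984
Delta mod 31 = 12

Delta = 12 (mod 31)


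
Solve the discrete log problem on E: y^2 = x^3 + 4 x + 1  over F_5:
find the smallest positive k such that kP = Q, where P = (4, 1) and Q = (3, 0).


Enumerate multiples of P until we hit Q = (3, 0):
  1P = (4, 1)
  2P = (3, 0)
Match found at i = 2.

k = 2


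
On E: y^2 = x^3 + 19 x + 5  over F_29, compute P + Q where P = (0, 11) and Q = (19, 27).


P != Q, so use the chord formula.
s = (y2 - y1) / (x2 - x1) = (16) / (19) mod 29 = 10
x3 = s^2 - x1 - x2 mod 29 = 10^2 - 0 - 19 = 23
y3 = s (x1 - x3) - y1 mod 29 = 10 * (0 - 23) - 11 = 20

P + Q = (23, 20)


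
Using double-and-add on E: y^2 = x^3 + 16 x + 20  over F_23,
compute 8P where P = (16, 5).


k = 8 = 1000_2 (binary, LSB first: 0001)
Double-and-add from P = (16, 5):
  bit 0 = 0: acc unchanged = O
  bit 1 = 0: acc unchanged = O
  bit 2 = 0: acc unchanged = O
  bit 3 = 1: acc = O + (15, 1) = (15, 1)

8P = (15, 1)


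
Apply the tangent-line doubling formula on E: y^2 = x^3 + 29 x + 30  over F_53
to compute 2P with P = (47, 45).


Doubling: s = (3 x1^2 + a) / (2 y1)
s = (3*47^2 + 29) / (2*45) mod 53 = 8
x3 = s^2 - 2 x1 mod 53 = 8^2 - 2*47 = 23
y3 = s (x1 - x3) - y1 mod 53 = 8 * (47 - 23) - 45 = 41

2P = (23, 41)


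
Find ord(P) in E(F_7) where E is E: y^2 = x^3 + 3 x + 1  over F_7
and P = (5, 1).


Compute successive multiples of P until we hit O:
  1P = (5, 1)
  2P = (6, 2)
  3P = (4, 0)
  4P = (6, 5)
  5P = (5, 6)
  6P = O

ord(P) = 6


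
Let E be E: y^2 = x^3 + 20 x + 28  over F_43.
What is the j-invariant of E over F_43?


Delta = -16(4 a^3 + 27 b^2) mod 43 = 24
-1728 * (4 a)^3 = -1728 * (4*20)^3 mod 43 = 8
j = 8 * 24^(-1) mod 43 = 29

j = 29 (mod 43)


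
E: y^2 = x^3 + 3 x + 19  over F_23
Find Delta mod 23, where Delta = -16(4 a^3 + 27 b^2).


4 a^3 + 27 b^2 = 4*3^3 + 27*19^2 = 108 + 9747 = 9855
Delta = -16 * (9855) = -157680
Delta mod 23 = 8

Delta = 8 (mod 23)


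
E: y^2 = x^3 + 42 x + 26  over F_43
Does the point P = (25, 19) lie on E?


Check whether y^2 = x^3 + 42 x + 26 (mod 43) for (x, y) = (25, 19).
LHS: y^2 = 19^2 mod 43 = 17
RHS: x^3 + 42 x + 26 = 25^3 + 42*25 + 26 mod 43 = 17
LHS = RHS

Yes, on the curve


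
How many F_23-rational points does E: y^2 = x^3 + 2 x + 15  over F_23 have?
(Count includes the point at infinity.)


For each x in F_23, count y with y^2 = x^3 + 2 x + 15 mod 23:
  x = 1: RHS = 18, y in [8, 15]  -> 2 point(s)
  x = 2: RHS = 4, y in [2, 21]  -> 2 point(s)
  x = 3: RHS = 2, y in [5, 18]  -> 2 point(s)
  x = 4: RHS = 18, y in [8, 15]  -> 2 point(s)
  x = 5: RHS = 12, y in [9, 14]  -> 2 point(s)
  x = 6: RHS = 13, y in [6, 17]  -> 2 point(s)
  x = 7: RHS = 4, y in [2, 21]  -> 2 point(s)
  x = 9: RHS = 3, y in [7, 16]  -> 2 point(s)
  x = 10: RHS = 0, y in [0]  -> 1 point(s)
  x = 14: RHS = 4, y in [2, 21]  -> 2 point(s)
  x = 15: RHS = 16, y in [4, 19]  -> 2 point(s)
  x = 16: RHS = 3, y in [7, 16]  -> 2 point(s)
  x = 18: RHS = 18, y in [8, 15]  -> 2 point(s)
  x = 19: RHS = 12, y in [9, 14]  -> 2 point(s)
  x = 21: RHS = 3, y in [7, 16]  -> 2 point(s)
  x = 22: RHS = 12, y in [9, 14]  -> 2 point(s)
Affine points: 31. Add the point at infinity: total = 32.

#E(F_23) = 32


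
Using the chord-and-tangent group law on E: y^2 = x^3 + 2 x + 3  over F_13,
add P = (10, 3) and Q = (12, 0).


P != Q, so use the chord formula.
s = (y2 - y1) / (x2 - x1) = (10) / (2) mod 13 = 5
x3 = s^2 - x1 - x2 mod 13 = 5^2 - 10 - 12 = 3
y3 = s (x1 - x3) - y1 mod 13 = 5 * (10 - 3) - 3 = 6

P + Q = (3, 6)


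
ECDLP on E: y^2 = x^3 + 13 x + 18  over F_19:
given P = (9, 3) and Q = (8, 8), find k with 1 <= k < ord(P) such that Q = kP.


Enumerate multiples of P until we hit Q = (8, 8):
  1P = (9, 3)
  2P = (8, 8)
Match found at i = 2.

k = 2


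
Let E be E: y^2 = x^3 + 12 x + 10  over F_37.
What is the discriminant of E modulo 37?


4 a^3 + 27 b^2 = 4*12^3 + 27*10^2 = 6912 + 2700 = 9612
Delta = -16 * (9612) = -153792
Delta mod 37 = 17

Delta = 17 (mod 37)


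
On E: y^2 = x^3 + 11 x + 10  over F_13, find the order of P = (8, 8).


Compute successive multiples of P until we hit O:
  1P = (8, 8)
  2P = (7, 12)
  3P = (1, 3)
  4P = (0, 7)
  5P = (4, 12)
  6P = (2, 12)
  7P = (2, 1)
  8P = (4, 1)
  ... (continuing to 13P)
  13P = O

ord(P) = 13


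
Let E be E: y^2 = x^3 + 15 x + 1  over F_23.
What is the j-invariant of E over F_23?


Delta = -16(4 a^3 + 27 b^2) mod 23 = 21
-1728 * (4 a)^3 = -1728 * (4*15)^3 mod 23 = 2
j = 2 * 21^(-1) mod 23 = 22

j = 22 (mod 23)


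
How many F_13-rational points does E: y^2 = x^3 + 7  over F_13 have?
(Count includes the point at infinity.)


For each x in F_13, count y with y^2 = x^3 + 0 x + 7 mod 13:
  x = 7: RHS = 12, y in [5, 8]  -> 2 point(s)
  x = 8: RHS = 12, y in [5, 8]  -> 2 point(s)
  x = 11: RHS = 12, y in [5, 8]  -> 2 point(s)
Affine points: 6. Add the point at infinity: total = 7.

#E(F_13) = 7


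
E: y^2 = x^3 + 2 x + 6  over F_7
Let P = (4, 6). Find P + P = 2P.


Doubling: s = (3 x1^2 + a) / (2 y1)
s = (3*4^2 + 2) / (2*6) mod 7 = 3
x3 = s^2 - 2 x1 mod 7 = 3^2 - 2*4 = 1
y3 = s (x1 - x3) - y1 mod 7 = 3 * (4 - 1) - 6 = 3

2P = (1, 3)


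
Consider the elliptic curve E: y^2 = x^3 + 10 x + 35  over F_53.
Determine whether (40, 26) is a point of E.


Check whether y^2 = x^3 + 10 x + 35 (mod 53) for (x, y) = (40, 26).
LHS: y^2 = 26^2 mod 53 = 40
RHS: x^3 + 10 x + 35 = 40^3 + 10*40 + 35 mod 53 = 40
LHS = RHS

Yes, on the curve


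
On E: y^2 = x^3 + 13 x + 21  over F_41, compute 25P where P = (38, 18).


k = 25 = 11001_2 (binary, LSB first: 10011)
Double-and-add from P = (38, 18):
  bit 0 = 1: acc = O + (38, 18) = (38, 18)
  bit 1 = 0: acc unchanged = (38, 18)
  bit 2 = 0: acc unchanged = (38, 18)
  bit 3 = 1: acc = (38, 18) + (33, 15) = (13, 38)
  bit 4 = 1: acc = (13, 38) + (16, 26) = (28, 22)

25P = (28, 22)


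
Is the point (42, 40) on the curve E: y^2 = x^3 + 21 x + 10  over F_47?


Check whether y^2 = x^3 + 21 x + 10 (mod 47) for (x, y) = (42, 40).
LHS: y^2 = 40^2 mod 47 = 2
RHS: x^3 + 21 x + 10 = 42^3 + 21*42 + 10 mod 47 = 15
LHS != RHS

No, not on the curve


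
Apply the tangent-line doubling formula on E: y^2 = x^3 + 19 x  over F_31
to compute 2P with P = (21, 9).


Doubling: s = (3 x1^2 + a) / (2 y1)
s = (3*21^2 + 19) / (2*9) mod 31 = 16
x3 = s^2 - 2 x1 mod 31 = 16^2 - 2*21 = 28
y3 = s (x1 - x3) - y1 mod 31 = 16 * (21 - 28) - 9 = 3

2P = (28, 3)


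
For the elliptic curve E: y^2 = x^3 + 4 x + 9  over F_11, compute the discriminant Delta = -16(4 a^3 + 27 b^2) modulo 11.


4 a^3 + 27 b^2 = 4*4^3 + 27*9^2 = 256 + 2187 = 2443
Delta = -16 * (2443) = -39088
Delta mod 11 = 6

Delta = 6 (mod 11)


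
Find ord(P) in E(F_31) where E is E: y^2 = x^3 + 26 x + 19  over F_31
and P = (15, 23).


Compute successive multiples of P until we hit O:
  1P = (15, 23)
  2P = (19, 5)
  3P = (25, 22)
  4P = (0, 22)
  5P = (20, 18)
  6P = (28, 21)
  7P = (6, 9)
  8P = (4, 1)
  ... (continuing to 22P)
  22P = O

ord(P) = 22


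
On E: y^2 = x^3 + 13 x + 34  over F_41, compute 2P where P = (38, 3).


k = 2 = 10_2 (binary, LSB first: 01)
Double-and-add from P = (38, 3):
  bit 0 = 0: acc unchanged = O
  bit 1 = 1: acc = O + (14, 34) = (14, 34)

2P = (14, 34)


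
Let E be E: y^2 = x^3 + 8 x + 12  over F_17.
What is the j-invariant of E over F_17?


Delta = -16(4 a^3 + 27 b^2) mod 17 = 3
-1728 * (4 a)^3 = -1728 * (4*8)^3 mod 17 = 3
j = 3 * 3^(-1) mod 17 = 1

j = 1 (mod 17)


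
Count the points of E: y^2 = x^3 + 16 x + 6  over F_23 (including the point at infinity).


For each x in F_23, count y with y^2 = x^3 + 16 x + 6 mod 23:
  x = 0: RHS = 6, y in [11, 12]  -> 2 point(s)
  x = 1: RHS = 0, y in [0]  -> 1 point(s)
  x = 2: RHS = 0, y in [0]  -> 1 point(s)
  x = 3: RHS = 12, y in [9, 14]  -> 2 point(s)
  x = 5: RHS = 4, y in [2, 21]  -> 2 point(s)
  x = 7: RHS = 1, y in [1, 22]  -> 2 point(s)
  x = 8: RHS = 2, y in [5, 18]  -> 2 point(s)
  x = 10: RHS = 16, y in [4, 19]  -> 2 point(s)
  x = 11: RHS = 18, y in [8, 15]  -> 2 point(s)
  x = 17: RHS = 16, y in [4, 19]  -> 2 point(s)
  x = 18: RHS = 8, y in [10, 13]  -> 2 point(s)
  x = 19: RHS = 16, y in [4, 19]  -> 2 point(s)
  x = 20: RHS = 0, y in [0]  -> 1 point(s)
  x = 21: RHS = 12, y in [9, 14]  -> 2 point(s)
  x = 22: RHS = 12, y in [9, 14]  -> 2 point(s)
Affine points: 27. Add the point at infinity: total = 28.

#E(F_23) = 28


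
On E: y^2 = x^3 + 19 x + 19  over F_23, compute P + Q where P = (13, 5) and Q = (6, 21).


P != Q, so use the chord formula.
s = (y2 - y1) / (x2 - x1) = (16) / (16) mod 23 = 1
x3 = s^2 - x1 - x2 mod 23 = 1^2 - 13 - 6 = 5
y3 = s (x1 - x3) - y1 mod 23 = 1 * (13 - 5) - 5 = 3

P + Q = (5, 3)


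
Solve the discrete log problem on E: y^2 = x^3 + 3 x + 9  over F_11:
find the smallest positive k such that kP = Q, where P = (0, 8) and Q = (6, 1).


Enumerate multiples of P until we hit Q = (6, 1):
  1P = (0, 8)
  2P = (3, 10)
  3P = (6, 10)
  4P = (10, 7)
  5P = (2, 1)
  6P = (2, 10)
  7P = (10, 4)
  8P = (6, 1)
Match found at i = 8.

k = 8


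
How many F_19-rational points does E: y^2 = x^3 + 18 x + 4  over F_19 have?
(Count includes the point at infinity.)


For each x in F_19, count y with y^2 = x^3 + 18 x + 4 mod 19:
  x = 0: RHS = 4, y in [2, 17]  -> 2 point(s)
  x = 1: RHS = 4, y in [2, 17]  -> 2 point(s)
  x = 3: RHS = 9, y in [3, 16]  -> 2 point(s)
  x = 4: RHS = 7, y in [8, 11]  -> 2 point(s)
  x = 6: RHS = 5, y in [9, 10]  -> 2 point(s)
  x = 7: RHS = 17, y in [6, 13]  -> 2 point(s)
  x = 10: RHS = 6, y in [5, 14]  -> 2 point(s)
  x = 14: RHS = 17, y in [6, 13]  -> 2 point(s)
  x = 15: RHS = 1, y in [1, 18]  -> 2 point(s)
  x = 17: RHS = 17, y in [6, 13]  -> 2 point(s)
  x = 18: RHS = 4, y in [2, 17]  -> 2 point(s)
Affine points: 22. Add the point at infinity: total = 23.

#E(F_19) = 23


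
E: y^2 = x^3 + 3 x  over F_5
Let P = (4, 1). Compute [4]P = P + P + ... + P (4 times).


k = 4 = 100_2 (binary, LSB first: 001)
Double-and-add from P = (4, 1):
  bit 0 = 0: acc unchanged = O
  bit 1 = 0: acc unchanged = O
  bit 2 = 1: acc = O + (4, 4) = (4, 4)

4P = (4, 4)


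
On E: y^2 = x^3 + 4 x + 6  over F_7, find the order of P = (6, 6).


Compute successive multiples of P until we hit O:
  1P = (6, 6)
  2P = (2, 1)
  3P = (1, 2)
  4P = (4, 4)
  5P = (5, 2)
  6P = (5, 5)
  7P = (4, 3)
  8P = (1, 5)
  ... (continuing to 11P)
  11P = O

ord(P) = 11


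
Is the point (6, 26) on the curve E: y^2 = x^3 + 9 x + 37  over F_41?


Check whether y^2 = x^3 + 9 x + 37 (mod 41) for (x, y) = (6, 26).
LHS: y^2 = 26^2 mod 41 = 20
RHS: x^3 + 9 x + 37 = 6^3 + 9*6 + 37 mod 41 = 20
LHS = RHS

Yes, on the curve


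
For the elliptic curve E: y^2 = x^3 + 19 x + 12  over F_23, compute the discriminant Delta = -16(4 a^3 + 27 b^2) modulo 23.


4 a^3 + 27 b^2 = 4*19^3 + 27*12^2 = 27436 + 3888 = 31324
Delta = -16 * (31324) = -501184
Delta mod 23 = 9

Delta = 9 (mod 23)


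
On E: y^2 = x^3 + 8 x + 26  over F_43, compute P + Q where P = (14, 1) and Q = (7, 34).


P != Q, so use the chord formula.
s = (y2 - y1) / (x2 - x1) = (33) / (36) mod 43 = 26
x3 = s^2 - x1 - x2 mod 43 = 26^2 - 14 - 7 = 10
y3 = s (x1 - x3) - y1 mod 43 = 26 * (14 - 10) - 1 = 17

P + Q = (10, 17)


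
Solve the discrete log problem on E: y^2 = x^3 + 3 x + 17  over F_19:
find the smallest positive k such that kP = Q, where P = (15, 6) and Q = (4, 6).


Enumerate multiples of P until we hit Q = (4, 6):
  1P = (15, 6)
  2P = (13, 12)
  3P = (0, 6)
  4P = (4, 13)
  5P = (7, 1)
  6P = (6, 2)
  7P = (5, 9)
  8P = (16, 0)
  9P = (5, 10)
  10P = (6, 17)
  11P = (7, 18)
  12P = (4, 6)
Match found at i = 12.

k = 12


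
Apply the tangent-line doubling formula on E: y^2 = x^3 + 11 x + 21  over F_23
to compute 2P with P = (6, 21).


Doubling: s = (3 x1^2 + a) / (2 y1)
s = (3*6^2 + 11) / (2*21) mod 23 = 22
x3 = s^2 - 2 x1 mod 23 = 22^2 - 2*6 = 12
y3 = s (x1 - x3) - y1 mod 23 = 22 * (6 - 12) - 21 = 8

2P = (12, 8)


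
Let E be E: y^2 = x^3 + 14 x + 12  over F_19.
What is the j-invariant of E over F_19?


Delta = -16(4 a^3 + 27 b^2) mod 19 = 18
-1728 * (4 a)^3 = -1728 * (4*14)^3 mod 19 = 18
j = 18 * 18^(-1) mod 19 = 1

j = 1 (mod 19)


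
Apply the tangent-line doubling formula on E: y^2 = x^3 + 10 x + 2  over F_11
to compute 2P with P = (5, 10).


Doubling: s = (3 x1^2 + a) / (2 y1)
s = (3*5^2 + 10) / (2*10) mod 11 = 7
x3 = s^2 - 2 x1 mod 11 = 7^2 - 2*5 = 6
y3 = s (x1 - x3) - y1 mod 11 = 7 * (5 - 6) - 10 = 5

2P = (6, 5)


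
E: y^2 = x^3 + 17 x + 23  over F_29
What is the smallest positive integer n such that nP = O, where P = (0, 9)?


Compute successive multiples of P until we hit O:
  1P = (0, 9)
  2P = (23, 16)
  3P = (13, 11)
  4P = (21, 19)
  5P = (15, 17)
  6P = (9, 21)
  7P = (25, 6)
  8P = (10, 27)
  ... (continuing to 39P)
  39P = O

ord(P) = 39


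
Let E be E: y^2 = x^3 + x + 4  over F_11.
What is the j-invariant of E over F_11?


Delta = -16(4 a^3 + 27 b^2) mod 11 = 9
-1728 * (4 a)^3 = -1728 * (4*1)^3 mod 11 = 2
j = 2 * 9^(-1) mod 11 = 10

j = 10 (mod 11)


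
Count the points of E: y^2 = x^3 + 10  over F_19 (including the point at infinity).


For each x in F_19, count y with y^2 = x^3 + 0 x + 10 mod 19:
  x = 1: RHS = 11, y in [7, 12]  -> 2 point(s)
  x = 4: RHS = 17, y in [6, 13]  -> 2 point(s)
  x = 6: RHS = 17, y in [6, 13]  -> 2 point(s)
  x = 7: RHS = 11, y in [7, 12]  -> 2 point(s)
  x = 8: RHS = 9, y in [3, 16]  -> 2 point(s)
  x = 9: RHS = 17, y in [6, 13]  -> 2 point(s)
  x = 11: RHS = 11, y in [7, 12]  -> 2 point(s)
  x = 12: RHS = 9, y in [3, 16]  -> 2 point(s)
  x = 18: RHS = 9, y in [3, 16]  -> 2 point(s)
Affine points: 18. Add the point at infinity: total = 19.

#E(F_19) = 19


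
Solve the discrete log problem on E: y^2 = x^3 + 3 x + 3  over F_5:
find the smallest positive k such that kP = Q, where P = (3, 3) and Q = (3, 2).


Enumerate multiples of P until we hit Q = (3, 2):
  1P = (3, 3)
  2P = (4, 2)
  3P = (4, 3)
  4P = (3, 2)
Match found at i = 4.

k = 4


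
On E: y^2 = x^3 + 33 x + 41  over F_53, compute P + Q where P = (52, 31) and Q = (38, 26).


P != Q, so use the chord formula.
s = (y2 - y1) / (x2 - x1) = (48) / (39) mod 53 = 42
x3 = s^2 - x1 - x2 mod 53 = 42^2 - 52 - 38 = 31
y3 = s (x1 - x3) - y1 mod 53 = 42 * (52 - 31) - 31 = 3

P + Q = (31, 3)


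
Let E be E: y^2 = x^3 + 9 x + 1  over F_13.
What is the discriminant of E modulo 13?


4 a^3 + 27 b^2 = 4*9^3 + 27*1^2 = 2916 + 27 = 2943
Delta = -16 * (2943) = -47088
Delta mod 13 = 11

Delta = 11 (mod 13)


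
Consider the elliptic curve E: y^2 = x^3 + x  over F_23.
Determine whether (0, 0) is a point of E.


Check whether y^2 = x^3 + 1 x + 0 (mod 23) for (x, y) = (0, 0).
LHS: y^2 = 0^2 mod 23 = 0
RHS: x^3 + 1 x + 0 = 0^3 + 1*0 + 0 mod 23 = 0
LHS = RHS

Yes, on the curve


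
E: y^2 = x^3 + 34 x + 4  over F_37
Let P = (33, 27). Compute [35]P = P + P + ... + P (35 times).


k = 35 = 100011_2 (binary, LSB first: 110001)
Double-and-add from P = (33, 27):
  bit 0 = 1: acc = O + (33, 27) = (33, 27)
  bit 1 = 1: acc = (33, 27) + (20, 27) = (21, 10)
  bit 2 = 0: acc unchanged = (21, 10)
  bit 3 = 0: acc unchanged = (21, 10)
  bit 4 = 0: acc unchanged = (21, 10)
  bit 5 = 1: acc = (21, 10) + (18, 11) = (31, 18)

35P = (31, 18)


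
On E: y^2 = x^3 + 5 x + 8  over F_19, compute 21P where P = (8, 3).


k = 21 = 10101_2 (binary, LSB first: 10101)
Double-and-add from P = (8, 3):
  bit 0 = 1: acc = O + (8, 3) = (8, 3)
  bit 1 = 0: acc unchanged = (8, 3)
  bit 2 = 1: acc = (8, 3) + (5, 5) = (17, 3)
  bit 3 = 0: acc unchanged = (17, 3)
  bit 4 = 1: acc = (17, 3) + (13, 3) = (8, 16)

21P = (8, 16)


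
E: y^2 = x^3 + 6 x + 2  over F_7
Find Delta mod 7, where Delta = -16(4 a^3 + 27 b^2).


4 a^3 + 27 b^2 = 4*6^3 + 27*2^2 = 864 + 108 = 972
Delta = -16 * (972) = -15552
Delta mod 7 = 2

Delta = 2 (mod 7)


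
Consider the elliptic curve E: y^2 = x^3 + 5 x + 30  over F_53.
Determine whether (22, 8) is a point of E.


Check whether y^2 = x^3 + 5 x + 30 (mod 53) for (x, y) = (22, 8).
LHS: y^2 = 8^2 mod 53 = 11
RHS: x^3 + 5 x + 30 = 22^3 + 5*22 + 30 mod 53 = 29
LHS != RHS

No, not on the curve


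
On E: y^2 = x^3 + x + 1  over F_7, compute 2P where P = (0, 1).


Doubling: s = (3 x1^2 + a) / (2 y1)
s = (3*0^2 + 1) / (2*1) mod 7 = 4
x3 = s^2 - 2 x1 mod 7 = 4^2 - 2*0 = 2
y3 = s (x1 - x3) - y1 mod 7 = 4 * (0 - 2) - 1 = 5

2P = (2, 5)


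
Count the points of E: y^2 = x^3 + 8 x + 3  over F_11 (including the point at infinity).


For each x in F_11, count y with y^2 = x^3 + 8 x + 3 mod 11:
  x = 0: RHS = 3, y in [5, 6]  -> 2 point(s)
  x = 1: RHS = 1, y in [1, 10]  -> 2 point(s)
  x = 2: RHS = 5, y in [4, 7]  -> 2 point(s)
  x = 4: RHS = 0, y in [0]  -> 1 point(s)
  x = 5: RHS = 3, y in [5, 6]  -> 2 point(s)
  x = 6: RHS = 3, y in [5, 6]  -> 2 point(s)
  x = 9: RHS = 1, y in [1, 10]  -> 2 point(s)
  x = 10: RHS = 5, y in [4, 7]  -> 2 point(s)
Affine points: 15. Add the point at infinity: total = 16.

#E(F_11) = 16


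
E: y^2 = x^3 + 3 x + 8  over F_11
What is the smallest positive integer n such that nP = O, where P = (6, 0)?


Compute successive multiples of P until we hit O:
  1P = (6, 0)
  2P = O

ord(P) = 2


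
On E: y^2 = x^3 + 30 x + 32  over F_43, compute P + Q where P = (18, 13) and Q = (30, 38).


P != Q, so use the chord formula.
s = (y2 - y1) / (x2 - x1) = (25) / (12) mod 43 = 20
x3 = s^2 - x1 - x2 mod 43 = 20^2 - 18 - 30 = 8
y3 = s (x1 - x3) - y1 mod 43 = 20 * (18 - 8) - 13 = 15

P + Q = (8, 15)


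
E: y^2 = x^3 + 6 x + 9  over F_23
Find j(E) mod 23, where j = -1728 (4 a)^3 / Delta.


Delta = -16(4 a^3 + 27 b^2) mod 23 = 13
-1728 * (4 a)^3 = -1728 * (4*6)^3 mod 23 = 20
j = 20 * 13^(-1) mod 23 = 21

j = 21 (mod 23)


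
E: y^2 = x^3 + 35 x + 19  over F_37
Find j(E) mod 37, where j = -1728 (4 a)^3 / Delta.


Delta = -16(4 a^3 + 27 b^2) mod 37 = 34
-1728 * (4 a)^3 = -1728 * (4*35)^3 mod 37 = 29
j = 29 * 34^(-1) mod 37 = 15

j = 15 (mod 37)


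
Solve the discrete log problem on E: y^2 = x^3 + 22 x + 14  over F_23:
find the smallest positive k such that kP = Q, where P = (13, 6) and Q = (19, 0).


Enumerate multiples of P until we hit Q = (19, 0):
  1P = (13, 6)
  2P = (20, 17)
  3P = (15, 4)
  4P = (19, 0)
Match found at i = 4.

k = 4


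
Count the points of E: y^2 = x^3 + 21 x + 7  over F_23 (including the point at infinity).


For each x in F_23, count y with y^2 = x^3 + 21 x + 7 mod 23:
  x = 1: RHS = 6, y in [11, 12]  -> 2 point(s)
  x = 6: RHS = 4, y in [2, 21]  -> 2 point(s)
  x = 12: RHS = 9, y in [3, 20]  -> 2 point(s)
  x = 13: RHS = 16, y in [4, 19]  -> 2 point(s)
  x = 14: RHS = 9, y in [3, 20]  -> 2 point(s)
  x = 16: RHS = 0, y in [0]  -> 1 point(s)
  x = 20: RHS = 9, y in [3, 20]  -> 2 point(s)
  x = 21: RHS = 3, y in [7, 16]  -> 2 point(s)
  x = 22: RHS = 8, y in [10, 13]  -> 2 point(s)
Affine points: 17. Add the point at infinity: total = 18.

#E(F_23) = 18


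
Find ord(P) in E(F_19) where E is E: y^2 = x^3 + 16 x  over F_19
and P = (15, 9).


Compute successive multiples of P until we hit O:
  1P = (15, 9)
  2P = (0, 0)
  3P = (15, 10)
  4P = O

ord(P) = 4


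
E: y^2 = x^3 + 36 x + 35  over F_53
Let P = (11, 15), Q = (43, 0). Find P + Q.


P != Q, so use the chord formula.
s = (y2 - y1) / (x2 - x1) = (38) / (32) mod 53 = 31
x3 = s^2 - x1 - x2 mod 53 = 31^2 - 11 - 43 = 6
y3 = s (x1 - x3) - y1 mod 53 = 31 * (11 - 6) - 15 = 34

P + Q = (6, 34)


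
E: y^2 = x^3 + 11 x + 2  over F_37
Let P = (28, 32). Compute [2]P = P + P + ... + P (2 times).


k = 2 = 10_2 (binary, LSB first: 01)
Double-and-add from P = (28, 32):
  bit 0 = 0: acc unchanged = O
  bit 1 = 1: acc = O + (9, 33) = (9, 33)

2P = (9, 33)


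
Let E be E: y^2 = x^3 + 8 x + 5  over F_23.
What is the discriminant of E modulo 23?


4 a^3 + 27 b^2 = 4*8^3 + 27*5^2 = 2048 + 675 = 2723
Delta = -16 * (2723) = -43568
Delta mod 23 = 17

Delta = 17 (mod 23)


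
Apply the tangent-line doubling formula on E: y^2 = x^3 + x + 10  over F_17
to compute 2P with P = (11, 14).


Doubling: s = (3 x1^2 + a) / (2 y1)
s = (3*11^2 + 1) / (2*14) mod 17 = 13
x3 = s^2 - 2 x1 mod 17 = 13^2 - 2*11 = 11
y3 = s (x1 - x3) - y1 mod 17 = 13 * (11 - 11) - 14 = 3

2P = (11, 3)


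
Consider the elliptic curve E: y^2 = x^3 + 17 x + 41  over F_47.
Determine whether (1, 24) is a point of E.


Check whether y^2 = x^3 + 17 x + 41 (mod 47) for (x, y) = (1, 24).
LHS: y^2 = 24^2 mod 47 = 12
RHS: x^3 + 17 x + 41 = 1^3 + 17*1 + 41 mod 47 = 12
LHS = RHS

Yes, on the curve


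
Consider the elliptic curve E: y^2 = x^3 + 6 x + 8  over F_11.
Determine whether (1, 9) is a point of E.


Check whether y^2 = x^3 + 6 x + 8 (mod 11) for (x, y) = (1, 9).
LHS: y^2 = 9^2 mod 11 = 4
RHS: x^3 + 6 x + 8 = 1^3 + 6*1 + 8 mod 11 = 4
LHS = RHS

Yes, on the curve


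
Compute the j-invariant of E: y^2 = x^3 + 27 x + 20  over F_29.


Delta = -16(4 a^3 + 27 b^2) mod 29 = 1
-1728 * (4 a)^3 = -1728 * (4*27)^3 mod 29 = 4
j = 4 * 1^(-1) mod 29 = 4

j = 4 (mod 29)


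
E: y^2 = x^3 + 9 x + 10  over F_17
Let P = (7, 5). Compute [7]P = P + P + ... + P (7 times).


k = 7 = 111_2 (binary, LSB first: 111)
Double-and-add from P = (7, 5):
  bit 0 = 1: acc = O + (7, 5) = (7, 5)
  bit 1 = 1: acc = (7, 5) + (7, 12) = O
  bit 2 = 1: acc = O + (7, 5) = (7, 5)

7P = (7, 5)


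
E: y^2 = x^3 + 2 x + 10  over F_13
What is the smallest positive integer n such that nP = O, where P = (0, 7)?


Compute successive multiples of P until we hit O:
  1P = (0, 7)
  2P = (4, 11)
  3P = (10, 9)
  4P = (2, 3)
  5P = (2, 10)
  6P = (10, 4)
  7P = (4, 2)
  8P = (0, 6)
  ... (continuing to 9P)
  9P = O

ord(P) = 9


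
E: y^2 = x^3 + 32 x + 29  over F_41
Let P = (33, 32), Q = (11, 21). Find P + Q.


P != Q, so use the chord formula.
s = (y2 - y1) / (x2 - x1) = (30) / (19) mod 41 = 21
x3 = s^2 - x1 - x2 mod 41 = 21^2 - 33 - 11 = 28
y3 = s (x1 - x3) - y1 mod 41 = 21 * (33 - 28) - 32 = 32

P + Q = (28, 32)


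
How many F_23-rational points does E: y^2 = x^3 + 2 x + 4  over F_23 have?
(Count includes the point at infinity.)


For each x in F_23, count y with y^2 = x^3 + 2 x + 4 mod 23:
  x = 0: RHS = 4, y in [2, 21]  -> 2 point(s)
  x = 2: RHS = 16, y in [4, 19]  -> 2 point(s)
  x = 5: RHS = 1, y in [1, 22]  -> 2 point(s)
  x = 6: RHS = 2, y in [5, 18]  -> 2 point(s)
  x = 7: RHS = 16, y in [4, 19]  -> 2 point(s)
  x = 8: RHS = 3, y in [7, 16]  -> 2 point(s)
  x = 10: RHS = 12, y in [9, 14]  -> 2 point(s)
  x = 11: RHS = 0, y in [0]  -> 1 point(s)
  x = 12: RHS = 8, y in [10, 13]  -> 2 point(s)
  x = 14: RHS = 16, y in [4, 19]  -> 2 point(s)
  x = 17: RHS = 6, y in [11, 12]  -> 2 point(s)
  x = 19: RHS = 1, y in [1, 22]  -> 2 point(s)
  x = 22: RHS = 1, y in [1, 22]  -> 2 point(s)
Affine points: 25. Add the point at infinity: total = 26.

#E(F_23) = 26
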